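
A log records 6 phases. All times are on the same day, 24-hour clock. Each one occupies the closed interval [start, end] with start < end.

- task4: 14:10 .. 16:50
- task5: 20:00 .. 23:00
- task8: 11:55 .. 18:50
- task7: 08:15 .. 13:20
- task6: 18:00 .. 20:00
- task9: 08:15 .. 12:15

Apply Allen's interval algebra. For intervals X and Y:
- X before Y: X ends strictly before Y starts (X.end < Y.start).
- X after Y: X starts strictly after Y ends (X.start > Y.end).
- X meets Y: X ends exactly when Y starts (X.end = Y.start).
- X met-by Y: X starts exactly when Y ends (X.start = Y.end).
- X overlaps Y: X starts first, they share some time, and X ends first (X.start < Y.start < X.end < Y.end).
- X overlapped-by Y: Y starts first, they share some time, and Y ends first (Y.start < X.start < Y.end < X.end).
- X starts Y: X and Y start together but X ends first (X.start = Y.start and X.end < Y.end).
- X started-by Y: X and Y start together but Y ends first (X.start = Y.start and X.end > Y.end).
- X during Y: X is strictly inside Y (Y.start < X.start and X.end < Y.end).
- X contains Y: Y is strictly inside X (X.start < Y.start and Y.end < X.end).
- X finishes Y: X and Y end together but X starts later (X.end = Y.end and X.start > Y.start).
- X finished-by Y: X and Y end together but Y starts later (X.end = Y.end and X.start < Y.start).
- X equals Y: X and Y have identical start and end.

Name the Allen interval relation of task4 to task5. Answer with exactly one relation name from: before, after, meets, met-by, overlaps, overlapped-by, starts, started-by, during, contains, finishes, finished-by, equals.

task4 = [14:10, 16:50]; task5 = [20:00, 23:00].
Compare endpoints: task4.start < task5.start, task4.start < task5.end, task4.end < task5.start, task4.end < task5.end.
That pattern is 'before'.

before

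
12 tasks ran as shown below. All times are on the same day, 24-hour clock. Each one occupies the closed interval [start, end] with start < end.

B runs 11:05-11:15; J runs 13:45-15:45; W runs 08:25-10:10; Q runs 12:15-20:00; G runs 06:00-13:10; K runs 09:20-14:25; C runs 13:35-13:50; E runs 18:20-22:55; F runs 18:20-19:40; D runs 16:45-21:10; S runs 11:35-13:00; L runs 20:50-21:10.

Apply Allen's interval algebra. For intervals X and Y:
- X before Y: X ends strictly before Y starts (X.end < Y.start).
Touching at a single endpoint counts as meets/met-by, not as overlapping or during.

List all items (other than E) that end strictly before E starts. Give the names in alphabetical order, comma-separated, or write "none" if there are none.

B, C, G, J, K, S, W

Target E = [18:20, 22:55].
B [11:05, 11:15] → before → yes.
C [13:35, 13:50] → before → yes.
D [16:45, 21:10] → overlaps → no.
F [18:20, 19:40] → starts → no.
G [06:00, 13:10] → before → yes.
J [13:45, 15:45] → before → yes.
K [09:20, 14:25] → before → yes.
L [20:50, 21:10] → during → no.
Q [12:15, 20:00] → overlaps → no.
S [11:35, 13:00] → before → yes.
W [08:25, 10:10] → before → yes.
Result: B, C, G, J, K, S, W.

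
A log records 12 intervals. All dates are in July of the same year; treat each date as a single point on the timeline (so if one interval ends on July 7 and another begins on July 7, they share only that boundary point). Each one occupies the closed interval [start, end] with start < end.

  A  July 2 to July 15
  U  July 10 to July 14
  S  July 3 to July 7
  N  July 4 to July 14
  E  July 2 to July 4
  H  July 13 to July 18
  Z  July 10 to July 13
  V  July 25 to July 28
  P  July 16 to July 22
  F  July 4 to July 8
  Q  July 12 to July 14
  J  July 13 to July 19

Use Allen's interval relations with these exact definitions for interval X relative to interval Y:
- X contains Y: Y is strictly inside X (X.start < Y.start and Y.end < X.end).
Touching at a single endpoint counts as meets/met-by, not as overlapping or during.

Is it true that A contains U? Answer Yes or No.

Yes

A = [July 2, July 15], U = [July 10, July 14].
Actual relation of A to U: contains.
Asked whether 'contains' holds → Yes.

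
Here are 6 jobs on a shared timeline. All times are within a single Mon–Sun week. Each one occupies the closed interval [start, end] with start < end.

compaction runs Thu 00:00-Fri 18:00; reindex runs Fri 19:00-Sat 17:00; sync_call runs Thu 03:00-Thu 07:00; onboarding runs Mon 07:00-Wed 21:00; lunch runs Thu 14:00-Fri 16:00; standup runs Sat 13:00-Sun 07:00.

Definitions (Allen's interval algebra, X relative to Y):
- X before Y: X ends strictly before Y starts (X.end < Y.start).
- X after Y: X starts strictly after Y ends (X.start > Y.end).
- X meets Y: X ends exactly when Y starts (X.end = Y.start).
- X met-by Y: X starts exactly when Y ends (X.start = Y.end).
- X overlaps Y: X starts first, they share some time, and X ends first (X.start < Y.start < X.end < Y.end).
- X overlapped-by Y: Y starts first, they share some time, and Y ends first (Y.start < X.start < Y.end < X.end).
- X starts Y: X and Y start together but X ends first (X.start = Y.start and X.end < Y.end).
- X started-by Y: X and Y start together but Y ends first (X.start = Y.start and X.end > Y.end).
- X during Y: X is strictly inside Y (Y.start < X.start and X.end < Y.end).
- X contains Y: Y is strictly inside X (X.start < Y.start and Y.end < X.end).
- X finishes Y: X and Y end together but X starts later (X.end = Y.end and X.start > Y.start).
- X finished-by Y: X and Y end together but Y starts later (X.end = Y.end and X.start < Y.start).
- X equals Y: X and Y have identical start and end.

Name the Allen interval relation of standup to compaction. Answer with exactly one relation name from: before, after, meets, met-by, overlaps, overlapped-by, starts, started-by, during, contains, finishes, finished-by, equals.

after

standup = [Sat 13:00, Sun 07:00]; compaction = [Thu 00:00, Fri 18:00].
Compare endpoints: standup.start > compaction.start, standup.start > compaction.end, standup.end > compaction.start, standup.end > compaction.end.
That pattern is 'after'.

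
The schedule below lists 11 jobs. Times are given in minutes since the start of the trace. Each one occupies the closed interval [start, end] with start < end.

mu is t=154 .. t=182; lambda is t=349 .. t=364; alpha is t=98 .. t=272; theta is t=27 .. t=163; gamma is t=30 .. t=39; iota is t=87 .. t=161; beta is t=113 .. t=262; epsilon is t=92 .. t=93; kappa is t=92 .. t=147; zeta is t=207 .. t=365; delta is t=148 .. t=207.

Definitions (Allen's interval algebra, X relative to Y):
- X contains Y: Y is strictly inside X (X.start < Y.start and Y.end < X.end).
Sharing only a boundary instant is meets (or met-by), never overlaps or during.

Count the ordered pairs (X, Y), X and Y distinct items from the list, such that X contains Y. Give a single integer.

Checking all 110 ordered pairs for relation 'contains'; matching pairs in alphabetical order:
(alpha, beta): alpha contains beta ✓
(alpha, delta): alpha contains delta ✓
(alpha, mu): alpha contains mu ✓
(beta, delta): beta contains delta ✓
(beta, mu): beta contains mu ✓
(delta, mu): delta contains mu ✓
(iota, epsilon): iota contains epsilon ✓
(iota, kappa): iota contains kappa ✓
(theta, epsilon): theta contains epsilon ✓
(theta, gamma): theta contains gamma ✓
(theta, iota): theta contains iota ✓
(theta, kappa): theta contains kappa ✓
(zeta, lambda): zeta contains lambda ✓
Count: 13.

13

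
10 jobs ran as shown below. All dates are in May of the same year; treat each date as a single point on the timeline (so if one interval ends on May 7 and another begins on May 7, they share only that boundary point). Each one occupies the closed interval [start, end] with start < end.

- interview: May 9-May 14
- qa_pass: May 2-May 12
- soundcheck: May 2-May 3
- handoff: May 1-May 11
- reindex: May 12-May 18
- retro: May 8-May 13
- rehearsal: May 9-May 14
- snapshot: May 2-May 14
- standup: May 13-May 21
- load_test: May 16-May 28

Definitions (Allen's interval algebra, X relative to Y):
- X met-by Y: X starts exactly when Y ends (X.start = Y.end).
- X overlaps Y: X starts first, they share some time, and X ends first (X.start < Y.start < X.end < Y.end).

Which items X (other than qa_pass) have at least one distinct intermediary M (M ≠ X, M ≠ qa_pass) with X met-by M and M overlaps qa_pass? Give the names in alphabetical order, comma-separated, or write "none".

Target qa_pass = [May 2, May 12].
Intermediaries M with M overlaps qa_pass: handoff.
Via handoff — items with X met-by handoff: none.
Union: none.

none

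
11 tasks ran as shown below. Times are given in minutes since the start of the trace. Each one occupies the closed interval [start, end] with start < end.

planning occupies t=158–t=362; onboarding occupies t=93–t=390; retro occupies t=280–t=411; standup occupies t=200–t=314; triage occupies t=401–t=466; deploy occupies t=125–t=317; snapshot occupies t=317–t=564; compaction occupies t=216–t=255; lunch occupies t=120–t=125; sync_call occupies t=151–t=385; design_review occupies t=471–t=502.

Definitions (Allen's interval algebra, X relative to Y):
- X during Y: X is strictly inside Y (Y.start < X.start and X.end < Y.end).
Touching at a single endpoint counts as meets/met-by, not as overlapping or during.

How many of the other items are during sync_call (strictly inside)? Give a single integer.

Target sync_call = [t=151, t=385].
compaction [t=216, t=255] → during → counts.
deploy [t=125, t=317] → overlaps → no.
design_review [t=471, t=502] → after → no.
lunch [t=120, t=125] → before → no.
onboarding [t=93, t=390] → contains → no.
planning [t=158, t=362] → during → counts.
retro [t=280, t=411] → overlapped-by → no.
snapshot [t=317, t=564] → overlapped-by → no.
standup [t=200, t=314] → during → counts.
triage [t=401, t=466] → after → no.
Total: 3.

3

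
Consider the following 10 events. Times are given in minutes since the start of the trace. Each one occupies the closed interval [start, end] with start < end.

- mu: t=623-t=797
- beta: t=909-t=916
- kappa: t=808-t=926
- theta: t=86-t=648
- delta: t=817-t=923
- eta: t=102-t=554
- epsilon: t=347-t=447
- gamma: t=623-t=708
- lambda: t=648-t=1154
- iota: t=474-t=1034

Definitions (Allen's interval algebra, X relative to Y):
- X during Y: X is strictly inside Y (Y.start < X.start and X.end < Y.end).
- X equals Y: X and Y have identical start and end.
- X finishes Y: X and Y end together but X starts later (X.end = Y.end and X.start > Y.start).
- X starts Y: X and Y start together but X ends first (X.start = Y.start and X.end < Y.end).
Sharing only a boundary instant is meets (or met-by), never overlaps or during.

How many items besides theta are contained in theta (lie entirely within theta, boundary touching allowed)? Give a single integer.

2

Target theta = [t=86, t=648].
beta [t=909, t=916] → after → no.
delta [t=817, t=923] → after → no.
epsilon [t=347, t=447] → during → counts.
eta [t=102, t=554] → during → counts.
gamma [t=623, t=708] → overlapped-by → no.
iota [t=474, t=1034] → overlapped-by → no.
kappa [t=808, t=926] → after → no.
lambda [t=648, t=1154] → met-by → no.
mu [t=623, t=797] → overlapped-by → no.
Total: 2.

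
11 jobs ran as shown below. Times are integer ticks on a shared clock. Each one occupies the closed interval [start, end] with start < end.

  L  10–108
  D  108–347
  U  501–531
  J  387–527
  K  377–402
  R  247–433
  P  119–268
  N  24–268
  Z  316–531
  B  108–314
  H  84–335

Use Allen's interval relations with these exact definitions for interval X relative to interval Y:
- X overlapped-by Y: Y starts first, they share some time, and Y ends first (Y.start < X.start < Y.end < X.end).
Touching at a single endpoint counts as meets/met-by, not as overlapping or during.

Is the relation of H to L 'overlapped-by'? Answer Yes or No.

Yes

H = [84, 335], L = [10, 108].
Actual relation of H to L: overlapped-by.
Asked whether 'overlapped-by' holds → Yes.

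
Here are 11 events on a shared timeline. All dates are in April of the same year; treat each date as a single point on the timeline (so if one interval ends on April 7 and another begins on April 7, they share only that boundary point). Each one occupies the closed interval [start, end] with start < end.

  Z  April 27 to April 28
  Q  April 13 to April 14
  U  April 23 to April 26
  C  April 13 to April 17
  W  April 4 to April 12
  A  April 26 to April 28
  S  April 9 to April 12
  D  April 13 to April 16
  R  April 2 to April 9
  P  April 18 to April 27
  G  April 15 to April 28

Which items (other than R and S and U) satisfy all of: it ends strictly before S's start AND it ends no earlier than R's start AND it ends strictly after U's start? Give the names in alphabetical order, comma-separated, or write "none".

Conditions: its end is strictly before S's start (X.end < April 9) AND its end is no earlier than R's start (X.end >= April 2) AND its end is strictly after U's start (X.end > April 23).
A: end April 28 < April 9? ✗; end April 28 >= April 2? ✓; end April 28 > April 23? ✓ → no.
C: end April 17 < April 9? ✗; end April 17 >= April 2? ✓; end April 17 > April 23? ✗ → no.
D: end April 16 < April 9? ✗; end April 16 >= April 2? ✓; end April 16 > April 23? ✗ → no.
G: end April 28 < April 9? ✗; end April 28 >= April 2? ✓; end April 28 > April 23? ✓ → no.
P: end April 27 < April 9? ✗; end April 27 >= April 2? ✓; end April 27 > April 23? ✓ → no.
Q: end April 14 < April 9? ✗; end April 14 >= April 2? ✓; end April 14 > April 23? ✗ → no.
W: end April 12 < April 9? ✗; end April 12 >= April 2? ✓; end April 12 > April 23? ✗ → no.
Z: end April 28 < April 9? ✗; end April 28 >= April 2? ✓; end April 28 > April 23? ✓ → no.
Result: none.

none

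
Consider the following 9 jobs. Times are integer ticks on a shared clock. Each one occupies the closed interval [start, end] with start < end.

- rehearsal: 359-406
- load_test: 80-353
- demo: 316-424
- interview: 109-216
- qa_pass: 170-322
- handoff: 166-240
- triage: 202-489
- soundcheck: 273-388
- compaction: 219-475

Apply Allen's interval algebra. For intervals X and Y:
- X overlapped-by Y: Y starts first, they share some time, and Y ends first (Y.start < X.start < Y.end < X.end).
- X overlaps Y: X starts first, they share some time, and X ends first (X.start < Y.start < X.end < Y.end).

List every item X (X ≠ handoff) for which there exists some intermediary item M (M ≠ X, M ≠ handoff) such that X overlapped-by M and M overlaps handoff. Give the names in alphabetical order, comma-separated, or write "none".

qa_pass, triage

Target handoff = [166, 240].
Intermediaries M with M overlaps handoff: interview.
Via interview — items with X overlapped-by interview: qa_pass, triage.
Union: qa_pass, triage.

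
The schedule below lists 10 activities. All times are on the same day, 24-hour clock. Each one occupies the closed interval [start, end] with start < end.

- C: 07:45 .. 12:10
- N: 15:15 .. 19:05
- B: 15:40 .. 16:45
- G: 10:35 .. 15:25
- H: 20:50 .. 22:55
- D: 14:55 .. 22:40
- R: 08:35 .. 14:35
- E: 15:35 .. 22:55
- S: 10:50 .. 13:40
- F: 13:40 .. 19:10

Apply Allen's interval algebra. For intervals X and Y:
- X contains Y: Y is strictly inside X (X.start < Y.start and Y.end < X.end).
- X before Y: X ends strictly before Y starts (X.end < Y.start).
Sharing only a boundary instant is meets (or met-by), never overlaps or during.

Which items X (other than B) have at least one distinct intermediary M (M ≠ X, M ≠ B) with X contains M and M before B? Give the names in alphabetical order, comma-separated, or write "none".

G, R

Target B = [15:40, 16:45].
Intermediaries M with M before B: C, G, R, S.
Via C — items with X contains C: none.
Via G — items with X contains G: none.
Via R — items with X contains R: none.
Via S — items with X contains S: G, R.
Union: G, R.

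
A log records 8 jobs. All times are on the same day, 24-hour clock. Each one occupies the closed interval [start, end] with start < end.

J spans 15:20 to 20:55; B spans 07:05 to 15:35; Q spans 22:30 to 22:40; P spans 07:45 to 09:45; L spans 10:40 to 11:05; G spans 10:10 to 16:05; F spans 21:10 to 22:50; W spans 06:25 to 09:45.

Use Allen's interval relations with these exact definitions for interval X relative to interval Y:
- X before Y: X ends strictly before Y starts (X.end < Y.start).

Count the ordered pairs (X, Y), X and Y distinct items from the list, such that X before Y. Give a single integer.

Checking all 56 ordered pairs for relation 'before'; matching pairs in alphabetical order:
(B, F): B before F ✓
(B, Q): B before Q ✓
(G, F): G before F ✓
(G, Q): G before Q ✓
(J, F): J before F ✓
(J, Q): J before Q ✓
(L, F): L before F ✓
(L, J): L before J ✓
(L, Q): L before Q ✓
(P, F): P before F ✓
(P, G): P before G ✓
(P, J): P before J ✓
(P, L): P before L ✓
(P, Q): P before Q ✓
(W, F): W before F ✓
(W, G): W before G ✓
(W, J): W before J ✓
(W, L): W before L ✓
(W, Q): W before Q ✓
Count: 19.

19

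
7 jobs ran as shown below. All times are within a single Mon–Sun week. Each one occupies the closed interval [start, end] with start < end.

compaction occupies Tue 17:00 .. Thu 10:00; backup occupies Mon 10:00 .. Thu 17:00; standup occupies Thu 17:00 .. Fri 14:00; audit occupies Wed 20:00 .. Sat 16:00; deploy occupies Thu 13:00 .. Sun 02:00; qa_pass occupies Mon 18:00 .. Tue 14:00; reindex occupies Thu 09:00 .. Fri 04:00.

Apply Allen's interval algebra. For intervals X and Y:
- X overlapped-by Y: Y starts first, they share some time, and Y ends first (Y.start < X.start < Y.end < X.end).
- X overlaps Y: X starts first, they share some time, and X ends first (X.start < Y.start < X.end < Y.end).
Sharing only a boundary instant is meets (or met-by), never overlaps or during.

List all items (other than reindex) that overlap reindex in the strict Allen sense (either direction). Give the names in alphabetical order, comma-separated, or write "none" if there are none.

backup, compaction, deploy, standup

Target reindex = [Thu 09:00, Fri 04:00].
audit [Wed 20:00, Sat 16:00] → contains → no.
backup [Mon 10:00, Thu 17:00] → overlaps → yes.
compaction [Tue 17:00, Thu 10:00] → overlaps → yes.
deploy [Thu 13:00, Sun 02:00] → overlapped-by → yes.
qa_pass [Mon 18:00, Tue 14:00] → before → no.
standup [Thu 17:00, Fri 14:00] → overlapped-by → yes.
Result: backup, compaction, deploy, standup.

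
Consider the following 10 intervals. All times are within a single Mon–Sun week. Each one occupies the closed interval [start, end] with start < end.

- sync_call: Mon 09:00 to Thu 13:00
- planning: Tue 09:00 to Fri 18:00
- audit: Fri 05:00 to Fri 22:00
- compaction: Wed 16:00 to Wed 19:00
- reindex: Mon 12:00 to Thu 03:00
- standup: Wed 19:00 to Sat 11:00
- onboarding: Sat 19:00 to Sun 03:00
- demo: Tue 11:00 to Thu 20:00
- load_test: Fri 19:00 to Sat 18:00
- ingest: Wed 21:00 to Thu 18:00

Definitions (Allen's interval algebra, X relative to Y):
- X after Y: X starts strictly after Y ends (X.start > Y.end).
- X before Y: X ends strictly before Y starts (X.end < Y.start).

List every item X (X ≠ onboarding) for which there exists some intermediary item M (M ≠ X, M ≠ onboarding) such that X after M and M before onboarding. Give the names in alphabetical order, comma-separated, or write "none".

audit, ingest, load_test

Target onboarding = [Sat 19:00, Sun 03:00].
Intermediaries M with M before onboarding: audit, compaction, demo, ingest, load_test, planning, reindex, standup, sync_call.
Via audit — items with X after audit: none.
Via compaction — items with X after compaction: audit, ingest, load_test.
Via demo — items with X after demo: audit, load_test.
Via ingest — items with X after ingest: audit, load_test.
Via load_test — items with X after load_test: none.
Via planning — items with X after planning: load_test.
Via reindex — items with X after reindex: audit, load_test.
Via standup — items with X after standup: none.
Via sync_call — items with X after sync_call: audit, load_test.
Union: audit, ingest, load_test.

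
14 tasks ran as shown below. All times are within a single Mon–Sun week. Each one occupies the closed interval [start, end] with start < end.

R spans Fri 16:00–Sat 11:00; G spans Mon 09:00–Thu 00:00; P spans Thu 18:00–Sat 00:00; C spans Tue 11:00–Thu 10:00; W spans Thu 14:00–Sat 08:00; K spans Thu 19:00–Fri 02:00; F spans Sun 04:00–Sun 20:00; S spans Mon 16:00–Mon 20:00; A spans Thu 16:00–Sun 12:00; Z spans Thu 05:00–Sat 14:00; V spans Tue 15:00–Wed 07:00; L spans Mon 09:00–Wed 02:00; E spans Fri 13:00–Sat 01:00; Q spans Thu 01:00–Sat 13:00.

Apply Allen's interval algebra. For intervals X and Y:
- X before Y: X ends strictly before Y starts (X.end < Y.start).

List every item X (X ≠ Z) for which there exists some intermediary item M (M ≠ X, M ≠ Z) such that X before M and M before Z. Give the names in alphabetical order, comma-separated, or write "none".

Target Z = [Thu 05:00, Sat 14:00].
Intermediaries M with M before Z: G, L, S, V.
Via G — items with X before G: none.
Via L — items with X before L: none.
Via S — items with X before S: none.
Via V — items with X before V: S.
Union: S.

S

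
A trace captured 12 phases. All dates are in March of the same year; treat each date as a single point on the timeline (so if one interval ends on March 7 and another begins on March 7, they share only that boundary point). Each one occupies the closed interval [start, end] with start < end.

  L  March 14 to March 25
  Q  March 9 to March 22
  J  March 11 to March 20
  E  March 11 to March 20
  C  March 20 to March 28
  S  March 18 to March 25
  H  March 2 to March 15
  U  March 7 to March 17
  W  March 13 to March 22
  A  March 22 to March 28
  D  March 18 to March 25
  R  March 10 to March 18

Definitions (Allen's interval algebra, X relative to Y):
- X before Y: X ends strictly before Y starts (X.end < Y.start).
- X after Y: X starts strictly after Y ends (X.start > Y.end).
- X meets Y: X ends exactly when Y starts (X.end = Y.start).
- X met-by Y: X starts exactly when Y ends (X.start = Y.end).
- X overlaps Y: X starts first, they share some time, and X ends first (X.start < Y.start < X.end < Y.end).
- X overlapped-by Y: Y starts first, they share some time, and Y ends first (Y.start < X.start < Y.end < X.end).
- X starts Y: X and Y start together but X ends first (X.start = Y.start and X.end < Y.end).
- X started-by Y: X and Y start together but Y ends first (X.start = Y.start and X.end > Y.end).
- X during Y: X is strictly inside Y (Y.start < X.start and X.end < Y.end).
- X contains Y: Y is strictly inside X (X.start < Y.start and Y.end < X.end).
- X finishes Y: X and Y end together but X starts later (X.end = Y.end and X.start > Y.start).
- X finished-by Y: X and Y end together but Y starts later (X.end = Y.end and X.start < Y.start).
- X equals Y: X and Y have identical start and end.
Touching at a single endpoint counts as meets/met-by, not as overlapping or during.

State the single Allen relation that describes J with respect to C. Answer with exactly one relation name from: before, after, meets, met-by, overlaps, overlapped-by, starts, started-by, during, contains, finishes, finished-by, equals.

J = [March 11, March 20]; C = [March 20, March 28].
Compare endpoints: J.start < C.start, J.start < C.end, J.end = C.start, J.end < C.end.
That pattern is 'meets'.

meets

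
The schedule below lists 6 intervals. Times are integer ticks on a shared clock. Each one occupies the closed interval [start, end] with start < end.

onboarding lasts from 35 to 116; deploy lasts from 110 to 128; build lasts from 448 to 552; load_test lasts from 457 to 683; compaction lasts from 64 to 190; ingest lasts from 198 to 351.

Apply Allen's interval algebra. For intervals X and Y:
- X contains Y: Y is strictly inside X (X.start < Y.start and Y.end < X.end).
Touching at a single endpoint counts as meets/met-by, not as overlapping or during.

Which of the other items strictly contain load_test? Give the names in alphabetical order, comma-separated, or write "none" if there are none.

none

Target load_test = [457, 683].
build [448, 552] → overlaps → no.
compaction [64, 190] → before → no.
deploy [110, 128] → before → no.
ingest [198, 351] → before → no.
onboarding [35, 116] → before → no.
Result: none.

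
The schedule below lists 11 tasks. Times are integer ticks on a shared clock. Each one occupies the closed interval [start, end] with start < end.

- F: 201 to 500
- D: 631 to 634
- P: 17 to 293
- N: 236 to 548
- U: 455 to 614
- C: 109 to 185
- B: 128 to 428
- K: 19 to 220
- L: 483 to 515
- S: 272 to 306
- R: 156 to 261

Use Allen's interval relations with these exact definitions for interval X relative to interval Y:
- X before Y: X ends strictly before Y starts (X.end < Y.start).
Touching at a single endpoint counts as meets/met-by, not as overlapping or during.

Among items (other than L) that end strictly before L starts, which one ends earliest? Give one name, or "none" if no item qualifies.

C

Target L = [483, 515].
B [128, 428] → before → candidate.
C [109, 185] → before → candidate.
D [631, 634] → after → excluded.
F [201, 500] → overlaps → excluded.
K [19, 220] → before → candidate.
N [236, 548] → contains → excluded.
P [17, 293] → before → candidate.
R [156, 261] → before → candidate.
S [272, 306] → before → candidate.
U [455, 614] → contains → excluded.
Among candidates, earliest end is 185 → C.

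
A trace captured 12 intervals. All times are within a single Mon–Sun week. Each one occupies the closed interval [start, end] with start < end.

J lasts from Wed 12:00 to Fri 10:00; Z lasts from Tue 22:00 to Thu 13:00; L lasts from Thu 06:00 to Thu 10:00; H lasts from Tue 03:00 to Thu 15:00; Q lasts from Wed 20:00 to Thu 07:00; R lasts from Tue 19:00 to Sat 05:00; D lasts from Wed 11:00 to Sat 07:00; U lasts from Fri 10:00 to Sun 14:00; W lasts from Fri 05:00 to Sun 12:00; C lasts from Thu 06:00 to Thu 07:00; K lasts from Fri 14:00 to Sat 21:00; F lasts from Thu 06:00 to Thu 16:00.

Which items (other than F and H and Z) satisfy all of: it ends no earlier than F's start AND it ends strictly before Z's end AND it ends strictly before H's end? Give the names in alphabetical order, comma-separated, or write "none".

C, L, Q

Conditions: its end is no earlier than F's start (X.end >= Thu 06:00) AND its end is strictly before Z's end (X.end < Thu 13:00) AND its end is strictly before H's end (X.end < Thu 15:00).
C: end Thu 07:00 >= Thu 06:00? ✓; end Thu 07:00 < Thu 13:00? ✓; end Thu 07:00 < Thu 15:00? ✓ → yes.
D: end Sat 07:00 >= Thu 06:00? ✓; end Sat 07:00 < Thu 13:00? ✗; end Sat 07:00 < Thu 15:00? ✗ → no.
J: end Fri 10:00 >= Thu 06:00? ✓; end Fri 10:00 < Thu 13:00? ✗; end Fri 10:00 < Thu 15:00? ✗ → no.
K: end Sat 21:00 >= Thu 06:00? ✓; end Sat 21:00 < Thu 13:00? ✗; end Sat 21:00 < Thu 15:00? ✗ → no.
L: end Thu 10:00 >= Thu 06:00? ✓; end Thu 10:00 < Thu 13:00? ✓; end Thu 10:00 < Thu 15:00? ✓ → yes.
Q: end Thu 07:00 >= Thu 06:00? ✓; end Thu 07:00 < Thu 13:00? ✓; end Thu 07:00 < Thu 15:00? ✓ → yes.
R: end Sat 05:00 >= Thu 06:00? ✓; end Sat 05:00 < Thu 13:00? ✗; end Sat 05:00 < Thu 15:00? ✗ → no.
U: end Sun 14:00 >= Thu 06:00? ✓; end Sun 14:00 < Thu 13:00? ✗; end Sun 14:00 < Thu 15:00? ✗ → no.
W: end Sun 12:00 >= Thu 06:00? ✓; end Sun 12:00 < Thu 13:00? ✗; end Sun 12:00 < Thu 15:00? ✗ → no.
Result: C, L, Q.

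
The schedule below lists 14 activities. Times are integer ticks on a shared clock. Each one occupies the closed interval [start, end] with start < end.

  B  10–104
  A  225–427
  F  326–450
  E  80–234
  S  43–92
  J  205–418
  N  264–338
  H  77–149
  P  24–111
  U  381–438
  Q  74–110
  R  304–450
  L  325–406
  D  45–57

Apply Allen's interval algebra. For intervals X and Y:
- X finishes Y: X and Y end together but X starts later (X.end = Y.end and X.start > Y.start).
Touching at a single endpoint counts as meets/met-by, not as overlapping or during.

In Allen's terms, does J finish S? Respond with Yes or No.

No

J = [205, 418], S = [43, 92].
Actual relation of J to S: after.
Asked whether 'finishes' holds → No.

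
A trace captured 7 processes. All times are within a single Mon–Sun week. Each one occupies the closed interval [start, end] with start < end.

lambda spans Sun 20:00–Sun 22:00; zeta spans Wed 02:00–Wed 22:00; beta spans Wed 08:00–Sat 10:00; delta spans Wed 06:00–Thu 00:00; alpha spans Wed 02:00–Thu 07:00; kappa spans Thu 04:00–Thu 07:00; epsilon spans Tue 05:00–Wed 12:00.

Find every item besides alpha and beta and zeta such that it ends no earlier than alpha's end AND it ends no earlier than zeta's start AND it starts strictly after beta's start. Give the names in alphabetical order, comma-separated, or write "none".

Conditions: its end is no earlier than alpha's end (X.end >= Thu 07:00) AND its end is no earlier than zeta's start (X.end >= Wed 02:00) AND its start is strictly after beta's start (X.start > Wed 08:00).
delta: end Thu 00:00 >= Thu 07:00? ✗; end Thu 00:00 >= Wed 02:00? ✓; start Wed 06:00 > Wed 08:00? ✗ → no.
epsilon: end Wed 12:00 >= Thu 07:00? ✗; end Wed 12:00 >= Wed 02:00? ✓; start Tue 05:00 > Wed 08:00? ✗ → no.
kappa: end Thu 07:00 >= Thu 07:00? ✓; end Thu 07:00 >= Wed 02:00? ✓; start Thu 04:00 > Wed 08:00? ✓ → yes.
lambda: end Sun 22:00 >= Thu 07:00? ✓; end Sun 22:00 >= Wed 02:00? ✓; start Sun 20:00 > Wed 08:00? ✓ → yes.
Result: kappa, lambda.

kappa, lambda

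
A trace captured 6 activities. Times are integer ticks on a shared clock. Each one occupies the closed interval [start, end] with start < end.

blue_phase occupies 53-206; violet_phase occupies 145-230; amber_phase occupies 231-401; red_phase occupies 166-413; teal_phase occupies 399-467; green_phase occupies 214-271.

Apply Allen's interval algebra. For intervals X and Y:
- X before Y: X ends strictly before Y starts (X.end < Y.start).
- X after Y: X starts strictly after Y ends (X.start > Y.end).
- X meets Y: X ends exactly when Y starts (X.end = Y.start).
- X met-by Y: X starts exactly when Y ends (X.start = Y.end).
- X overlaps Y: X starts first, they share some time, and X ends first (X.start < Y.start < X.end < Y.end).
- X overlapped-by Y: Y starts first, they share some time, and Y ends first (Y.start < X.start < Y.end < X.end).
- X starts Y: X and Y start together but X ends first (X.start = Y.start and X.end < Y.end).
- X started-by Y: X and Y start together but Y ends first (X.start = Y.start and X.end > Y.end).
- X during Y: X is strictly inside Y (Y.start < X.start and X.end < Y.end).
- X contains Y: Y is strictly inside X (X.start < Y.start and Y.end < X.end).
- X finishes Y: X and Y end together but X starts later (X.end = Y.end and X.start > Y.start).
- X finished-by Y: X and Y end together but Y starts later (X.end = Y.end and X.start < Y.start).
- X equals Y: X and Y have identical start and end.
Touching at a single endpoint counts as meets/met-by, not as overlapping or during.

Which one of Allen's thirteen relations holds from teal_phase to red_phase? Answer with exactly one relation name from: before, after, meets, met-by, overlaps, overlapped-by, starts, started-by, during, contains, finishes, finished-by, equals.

overlapped-by

teal_phase = [399, 467]; red_phase = [166, 413].
Compare endpoints: teal_phase.start > red_phase.start, teal_phase.start < red_phase.end, teal_phase.end > red_phase.start, teal_phase.end > red_phase.end.
That pattern is 'overlapped-by'.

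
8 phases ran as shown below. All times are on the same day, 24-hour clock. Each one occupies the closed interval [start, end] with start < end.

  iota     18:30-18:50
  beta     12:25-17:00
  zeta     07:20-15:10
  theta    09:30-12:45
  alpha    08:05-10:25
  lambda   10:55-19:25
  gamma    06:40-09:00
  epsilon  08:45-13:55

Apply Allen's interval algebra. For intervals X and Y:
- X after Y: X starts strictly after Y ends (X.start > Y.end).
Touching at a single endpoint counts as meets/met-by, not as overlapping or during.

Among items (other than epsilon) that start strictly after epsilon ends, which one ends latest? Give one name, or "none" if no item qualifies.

iota

Target epsilon = [08:45, 13:55].
alpha [08:05, 10:25] → overlaps → excluded.
beta [12:25, 17:00] → overlapped-by → excluded.
gamma [06:40, 09:00] → overlaps → excluded.
iota [18:30, 18:50] → after → candidate.
lambda [10:55, 19:25] → overlapped-by → excluded.
theta [09:30, 12:45] → during → excluded.
zeta [07:20, 15:10] → contains → excluded.
Among candidates, latest end is 18:50 → iota.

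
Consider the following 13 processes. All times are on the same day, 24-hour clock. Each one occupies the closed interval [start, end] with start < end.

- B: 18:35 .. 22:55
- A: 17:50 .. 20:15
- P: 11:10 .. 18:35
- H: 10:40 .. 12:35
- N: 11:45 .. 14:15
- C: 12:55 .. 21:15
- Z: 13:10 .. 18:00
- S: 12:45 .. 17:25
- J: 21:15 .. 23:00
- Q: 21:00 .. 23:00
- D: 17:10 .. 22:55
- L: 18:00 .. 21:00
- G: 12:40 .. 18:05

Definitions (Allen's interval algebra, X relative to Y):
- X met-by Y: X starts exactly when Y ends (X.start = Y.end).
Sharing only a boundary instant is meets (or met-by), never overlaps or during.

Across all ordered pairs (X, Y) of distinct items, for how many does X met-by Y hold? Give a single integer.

Checking all 156 ordered pairs for relation 'met-by'; matching pairs in alphabetical order:
(B, P): B met-by P ✓
(J, C): J met-by C ✓
(L, Z): L met-by Z ✓
(Q, L): Q met-by L ✓
Count: 4.

4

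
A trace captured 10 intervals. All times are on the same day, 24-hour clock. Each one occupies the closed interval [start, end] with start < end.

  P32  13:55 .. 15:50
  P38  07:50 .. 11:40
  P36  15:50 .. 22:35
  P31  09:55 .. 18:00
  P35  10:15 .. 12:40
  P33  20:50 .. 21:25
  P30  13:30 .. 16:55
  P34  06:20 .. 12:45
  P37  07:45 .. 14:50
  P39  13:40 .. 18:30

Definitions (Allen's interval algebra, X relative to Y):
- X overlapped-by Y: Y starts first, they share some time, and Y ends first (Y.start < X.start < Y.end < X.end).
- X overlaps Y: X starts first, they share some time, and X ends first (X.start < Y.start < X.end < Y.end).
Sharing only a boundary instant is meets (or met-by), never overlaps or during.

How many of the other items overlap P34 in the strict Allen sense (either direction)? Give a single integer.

Target P34 = [06:20, 12:45].
P30 [13:30, 16:55] → after → no.
P31 [09:55, 18:00] → overlapped-by → counts.
P32 [13:55, 15:50] → after → no.
P33 [20:50, 21:25] → after → no.
P35 [10:15, 12:40] → during → no.
P36 [15:50, 22:35] → after → no.
P37 [07:45, 14:50] → overlapped-by → counts.
P38 [07:50, 11:40] → during → no.
P39 [13:40, 18:30] → after → no.
Total: 2.

2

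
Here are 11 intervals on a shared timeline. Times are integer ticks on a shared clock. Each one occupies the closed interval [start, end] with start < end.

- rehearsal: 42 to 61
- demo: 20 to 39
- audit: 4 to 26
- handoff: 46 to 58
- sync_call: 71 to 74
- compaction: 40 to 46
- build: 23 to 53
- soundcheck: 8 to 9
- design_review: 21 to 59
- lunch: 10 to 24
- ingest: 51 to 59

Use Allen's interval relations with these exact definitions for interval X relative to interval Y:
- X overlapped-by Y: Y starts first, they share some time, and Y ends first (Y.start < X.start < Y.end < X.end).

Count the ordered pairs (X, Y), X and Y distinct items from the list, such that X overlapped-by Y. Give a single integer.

Checking all 110 ordered pairs for relation 'overlapped-by'; matching pairs in alphabetical order:
(build, audit): build overlapped-by audit ✓
(build, demo): build overlapped-by demo ✓
(build, lunch): build overlapped-by lunch ✓
(demo, audit): demo overlapped-by audit ✓
(demo, lunch): demo overlapped-by lunch ✓
(design_review, audit): design_review overlapped-by audit ✓
(design_review, demo): design_review overlapped-by demo ✓
(design_review, lunch): design_review overlapped-by lunch ✓
(handoff, build): handoff overlapped-by build ✓
(ingest, build): ingest overlapped-by build ✓
(ingest, handoff): ingest overlapped-by handoff ✓
(rehearsal, build): rehearsal overlapped-by build ✓
(rehearsal, compaction): rehearsal overlapped-by compaction ✓
(rehearsal, design_review): rehearsal overlapped-by design_review ✓
Count: 14.

14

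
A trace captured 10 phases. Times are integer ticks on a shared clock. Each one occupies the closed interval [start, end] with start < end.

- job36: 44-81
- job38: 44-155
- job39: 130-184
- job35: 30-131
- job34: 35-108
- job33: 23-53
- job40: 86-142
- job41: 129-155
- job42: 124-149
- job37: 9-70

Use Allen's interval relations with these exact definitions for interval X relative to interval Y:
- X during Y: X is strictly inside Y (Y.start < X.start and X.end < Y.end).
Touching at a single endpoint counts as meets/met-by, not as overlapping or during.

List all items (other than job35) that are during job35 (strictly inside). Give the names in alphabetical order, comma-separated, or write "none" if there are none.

job34, job36

Target job35 = [30, 131].
job33 [23, 53] → overlaps → no.
job34 [35, 108] → during → yes.
job36 [44, 81] → during → yes.
job37 [9, 70] → overlaps → no.
job38 [44, 155] → overlapped-by → no.
job39 [130, 184] → overlapped-by → no.
job40 [86, 142] → overlapped-by → no.
job41 [129, 155] → overlapped-by → no.
job42 [124, 149] → overlapped-by → no.
Result: job34, job36.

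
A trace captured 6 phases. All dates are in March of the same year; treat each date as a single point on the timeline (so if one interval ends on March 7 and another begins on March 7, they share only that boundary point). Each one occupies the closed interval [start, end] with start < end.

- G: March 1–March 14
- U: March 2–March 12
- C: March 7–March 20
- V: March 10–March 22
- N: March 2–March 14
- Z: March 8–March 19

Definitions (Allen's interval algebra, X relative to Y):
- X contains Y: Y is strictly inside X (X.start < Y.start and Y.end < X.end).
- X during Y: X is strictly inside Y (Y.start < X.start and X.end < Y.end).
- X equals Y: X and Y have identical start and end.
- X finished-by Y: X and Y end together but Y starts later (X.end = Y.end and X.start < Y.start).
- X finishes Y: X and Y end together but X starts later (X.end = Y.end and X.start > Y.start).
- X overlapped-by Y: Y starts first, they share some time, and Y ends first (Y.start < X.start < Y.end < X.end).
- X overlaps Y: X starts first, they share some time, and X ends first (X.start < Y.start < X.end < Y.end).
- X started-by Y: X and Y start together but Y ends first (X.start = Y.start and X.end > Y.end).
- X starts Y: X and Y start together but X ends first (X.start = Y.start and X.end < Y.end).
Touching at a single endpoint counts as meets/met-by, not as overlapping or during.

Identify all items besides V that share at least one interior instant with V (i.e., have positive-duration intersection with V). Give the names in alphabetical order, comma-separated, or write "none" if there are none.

Target V = [March 10, March 22].
C [March 7, March 20] → overlaps → yes.
G [March 1, March 14] → overlaps → yes.
N [March 2, March 14] → overlaps → yes.
U [March 2, March 12] → overlaps → yes.
Z [March 8, March 19] → overlaps → yes.
Result: C, G, N, U, Z.

C, G, N, U, Z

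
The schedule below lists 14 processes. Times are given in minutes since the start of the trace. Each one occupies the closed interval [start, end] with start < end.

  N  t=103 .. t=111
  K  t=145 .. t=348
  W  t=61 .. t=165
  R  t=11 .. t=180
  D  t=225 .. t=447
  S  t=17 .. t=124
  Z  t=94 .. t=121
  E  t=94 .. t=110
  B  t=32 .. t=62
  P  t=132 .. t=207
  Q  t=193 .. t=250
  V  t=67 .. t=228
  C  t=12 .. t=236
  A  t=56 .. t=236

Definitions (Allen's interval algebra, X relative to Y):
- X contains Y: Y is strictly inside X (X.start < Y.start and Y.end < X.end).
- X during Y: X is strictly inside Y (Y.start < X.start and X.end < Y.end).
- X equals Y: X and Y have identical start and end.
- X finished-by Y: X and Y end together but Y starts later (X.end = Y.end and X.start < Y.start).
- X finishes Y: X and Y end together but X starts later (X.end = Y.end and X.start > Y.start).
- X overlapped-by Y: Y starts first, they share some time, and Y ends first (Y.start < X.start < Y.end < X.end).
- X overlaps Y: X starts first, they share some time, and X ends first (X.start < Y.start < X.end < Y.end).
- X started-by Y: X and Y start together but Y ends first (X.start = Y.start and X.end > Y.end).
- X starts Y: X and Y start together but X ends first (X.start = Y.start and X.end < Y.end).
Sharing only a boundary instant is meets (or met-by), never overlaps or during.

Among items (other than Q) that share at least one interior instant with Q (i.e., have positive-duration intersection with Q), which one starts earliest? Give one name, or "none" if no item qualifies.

Target Q = [t=193, t=250].
A [t=56, t=236] → overlaps → candidate.
B [t=32, t=62] → before → excluded.
C [t=12, t=236] → overlaps → candidate.
D [t=225, t=447] → overlapped-by → candidate.
E [t=94, t=110] → before → excluded.
K [t=145, t=348] → contains → candidate.
N [t=103, t=111] → before → excluded.
P [t=132, t=207] → overlaps → candidate.
R [t=11, t=180] → before → excluded.
S [t=17, t=124] → before → excluded.
V [t=67, t=228] → overlaps → candidate.
W [t=61, t=165] → before → excluded.
Z [t=94, t=121] → before → excluded.
Among candidates, earliest start is t=12 → C.

C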